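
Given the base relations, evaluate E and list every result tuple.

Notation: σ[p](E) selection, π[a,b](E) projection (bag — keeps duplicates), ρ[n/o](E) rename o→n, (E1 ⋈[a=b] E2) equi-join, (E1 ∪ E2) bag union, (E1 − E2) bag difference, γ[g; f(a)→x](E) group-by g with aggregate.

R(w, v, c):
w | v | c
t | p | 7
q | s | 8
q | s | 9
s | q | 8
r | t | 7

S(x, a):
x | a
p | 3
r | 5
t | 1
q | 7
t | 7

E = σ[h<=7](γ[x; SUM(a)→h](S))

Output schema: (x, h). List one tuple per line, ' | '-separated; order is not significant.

Per-node cardinality:
  S → 5
  γ[x; SUM(a)→h](S) → 4
  σ[h<=7](γ[x; SUM(a)→h](S)) → 3

== RESULT ==
x | h
p | 3
q | 7
r | 5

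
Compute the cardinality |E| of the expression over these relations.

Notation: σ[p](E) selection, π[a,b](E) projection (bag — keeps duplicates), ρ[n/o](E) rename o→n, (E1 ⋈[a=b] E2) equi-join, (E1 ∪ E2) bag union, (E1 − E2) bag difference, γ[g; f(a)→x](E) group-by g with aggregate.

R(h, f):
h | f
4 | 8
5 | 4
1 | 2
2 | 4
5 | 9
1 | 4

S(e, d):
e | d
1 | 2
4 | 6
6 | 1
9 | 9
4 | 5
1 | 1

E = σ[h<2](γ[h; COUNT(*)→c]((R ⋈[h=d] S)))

Per-node cardinality:
  R → 6
  S → 6
  (R ⋈[h=d] S) → 7
  γ[h; COUNT(*)→c]((R ⋈[h=d] S)) → 3
  σ[h<2](γ[h; COUNT(*)→c]((R ⋈[h=d] S))) → 1

|E| = 1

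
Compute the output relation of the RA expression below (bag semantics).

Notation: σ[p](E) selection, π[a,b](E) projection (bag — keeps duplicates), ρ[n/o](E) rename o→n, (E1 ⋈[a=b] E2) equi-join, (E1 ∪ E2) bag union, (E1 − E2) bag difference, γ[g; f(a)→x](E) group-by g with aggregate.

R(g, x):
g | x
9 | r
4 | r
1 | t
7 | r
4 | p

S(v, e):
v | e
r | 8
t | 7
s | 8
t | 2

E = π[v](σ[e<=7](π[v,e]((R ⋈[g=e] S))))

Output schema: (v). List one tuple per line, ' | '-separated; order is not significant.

Row counts bottom-up:
  R → 5
  S → 4
  (R ⋈[g=e] S) → 1
  π[v,e]((R ⋈[g=e] S)) → 1
  σ[e<=7](π[v,e]((R ⋈[g=e] S))) → 1
  π[v](σ[e<=7](π[v,e]((R ⋈[g=e] S)))) → 1

== RESULT ==
v
t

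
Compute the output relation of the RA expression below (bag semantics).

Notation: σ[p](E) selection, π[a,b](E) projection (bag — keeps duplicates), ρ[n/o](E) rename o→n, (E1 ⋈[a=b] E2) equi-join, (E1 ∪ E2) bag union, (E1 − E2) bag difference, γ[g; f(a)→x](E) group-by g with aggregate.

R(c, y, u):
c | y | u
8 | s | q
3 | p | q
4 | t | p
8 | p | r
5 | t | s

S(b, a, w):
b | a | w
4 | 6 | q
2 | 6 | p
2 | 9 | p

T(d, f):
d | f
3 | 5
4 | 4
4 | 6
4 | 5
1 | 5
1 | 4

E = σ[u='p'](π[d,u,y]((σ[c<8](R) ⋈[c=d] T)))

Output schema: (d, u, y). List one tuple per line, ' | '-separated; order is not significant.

Per-node cardinality:
  R → 5
  σ[c<8](R) → 3
  T → 6
  (σ[c<8](R) ⋈[c=d] T) → 4
  π[d,u,y]((σ[c<8](R) ⋈[c=d] T)) → 4
  σ[u='p'](π[d,u,y]((σ[c<8](R) ⋈[c=d] T))) → 3

== RESULT ==
d | u | y
4 | p | t
4 | p | t
4 | p | t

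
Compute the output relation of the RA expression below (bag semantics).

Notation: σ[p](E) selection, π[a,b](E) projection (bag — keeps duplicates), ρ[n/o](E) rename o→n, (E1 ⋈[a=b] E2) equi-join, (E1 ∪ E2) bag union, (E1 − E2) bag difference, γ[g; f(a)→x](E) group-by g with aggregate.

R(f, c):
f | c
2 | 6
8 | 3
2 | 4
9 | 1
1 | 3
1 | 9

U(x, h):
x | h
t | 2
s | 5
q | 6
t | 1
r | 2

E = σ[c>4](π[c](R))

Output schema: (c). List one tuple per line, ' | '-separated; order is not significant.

Stepwise |·|:
  R → 6
  π[c](R) → 6
  σ[c>4](π[c](R)) → 2

== RESULT ==
c
6
9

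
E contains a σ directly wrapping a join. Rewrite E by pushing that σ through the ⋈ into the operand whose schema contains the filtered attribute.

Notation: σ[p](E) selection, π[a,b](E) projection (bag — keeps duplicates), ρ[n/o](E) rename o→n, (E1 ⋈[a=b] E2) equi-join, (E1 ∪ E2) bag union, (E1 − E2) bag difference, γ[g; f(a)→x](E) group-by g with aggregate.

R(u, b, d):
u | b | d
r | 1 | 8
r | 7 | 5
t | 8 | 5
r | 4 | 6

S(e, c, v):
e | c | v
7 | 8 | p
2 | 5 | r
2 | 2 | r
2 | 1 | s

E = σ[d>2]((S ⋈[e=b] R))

σ filters on d, owned by the right side.
E' = (S ⋈[e=b] σ[d>2](R))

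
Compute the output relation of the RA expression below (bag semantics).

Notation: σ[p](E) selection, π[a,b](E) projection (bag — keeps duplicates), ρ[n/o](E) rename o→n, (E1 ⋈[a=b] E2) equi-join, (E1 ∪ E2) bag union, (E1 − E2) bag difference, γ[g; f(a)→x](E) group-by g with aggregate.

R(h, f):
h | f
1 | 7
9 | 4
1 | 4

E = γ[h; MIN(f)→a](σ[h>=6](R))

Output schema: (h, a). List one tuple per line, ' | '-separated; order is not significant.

Row counts bottom-up:
  R → 3
  σ[h>=6](R) → 1
  γ[h; MIN(f)→a](σ[h>=6](R)) → 1

== RESULT ==
h | a
9 | 4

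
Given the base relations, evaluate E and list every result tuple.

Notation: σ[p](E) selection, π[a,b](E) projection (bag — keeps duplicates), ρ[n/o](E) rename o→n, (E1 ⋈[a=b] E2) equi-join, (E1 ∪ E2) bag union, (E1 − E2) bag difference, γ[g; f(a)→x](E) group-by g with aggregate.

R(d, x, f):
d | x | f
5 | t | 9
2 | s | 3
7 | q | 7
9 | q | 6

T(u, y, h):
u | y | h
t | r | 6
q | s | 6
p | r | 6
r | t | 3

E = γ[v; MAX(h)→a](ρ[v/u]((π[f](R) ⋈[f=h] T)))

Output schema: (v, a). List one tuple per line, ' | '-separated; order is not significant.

Per-node cardinality:
  R → 4
  π[f](R) → 4
  T → 4
  (π[f](R) ⋈[f=h] T) → 4
  ρ[v/u]((π[f](R) ⋈[f=h] T)) → 4
  γ[v; MAX(h)→a](ρ[v/u]((π[f](R) ⋈[f=h] T))) → 4

== RESULT ==
v | a
p | 6
q | 6
r | 3
t | 6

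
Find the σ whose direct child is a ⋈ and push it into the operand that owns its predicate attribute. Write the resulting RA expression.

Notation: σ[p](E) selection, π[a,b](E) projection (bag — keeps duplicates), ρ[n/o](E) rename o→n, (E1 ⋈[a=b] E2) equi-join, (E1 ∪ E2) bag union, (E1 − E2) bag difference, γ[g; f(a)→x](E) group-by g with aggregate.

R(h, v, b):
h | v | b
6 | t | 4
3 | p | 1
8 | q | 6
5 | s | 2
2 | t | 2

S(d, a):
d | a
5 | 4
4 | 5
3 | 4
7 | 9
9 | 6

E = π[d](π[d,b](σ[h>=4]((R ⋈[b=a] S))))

σ filters on h, owned by the left side.
E' = π[d](π[d,b]((σ[h>=4](R) ⋈[b=a] S)))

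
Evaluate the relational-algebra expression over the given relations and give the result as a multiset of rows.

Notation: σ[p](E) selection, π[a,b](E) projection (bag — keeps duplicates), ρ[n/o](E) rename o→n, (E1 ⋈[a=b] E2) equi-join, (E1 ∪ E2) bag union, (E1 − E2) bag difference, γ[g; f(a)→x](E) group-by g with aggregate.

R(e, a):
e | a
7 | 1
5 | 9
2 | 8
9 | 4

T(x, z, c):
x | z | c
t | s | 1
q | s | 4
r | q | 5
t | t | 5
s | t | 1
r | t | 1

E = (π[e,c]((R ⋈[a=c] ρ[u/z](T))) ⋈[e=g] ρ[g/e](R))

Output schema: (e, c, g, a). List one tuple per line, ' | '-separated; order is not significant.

Stepwise |·|:
  R → 4
  T → 6
  ρ[u/z](T) → 6
  (R ⋈[a=c] ρ[u/z](T)) → 4
  π[e,c]((R ⋈[a=c] ρ[u/z](T))) → 4
  R → 4
  ρ[g/e](R) → 4
  (π[e,c]((R ⋈[a=c] ρ[u/z](T))) ⋈[e=g] ρ[g/e](R)) → 4

== RESULT ==
e | c | g | a
7 | 1 | 7 | 1
7 | 1 | 7 | 1
7 | 1 | 7 | 1
9 | 4 | 9 | 4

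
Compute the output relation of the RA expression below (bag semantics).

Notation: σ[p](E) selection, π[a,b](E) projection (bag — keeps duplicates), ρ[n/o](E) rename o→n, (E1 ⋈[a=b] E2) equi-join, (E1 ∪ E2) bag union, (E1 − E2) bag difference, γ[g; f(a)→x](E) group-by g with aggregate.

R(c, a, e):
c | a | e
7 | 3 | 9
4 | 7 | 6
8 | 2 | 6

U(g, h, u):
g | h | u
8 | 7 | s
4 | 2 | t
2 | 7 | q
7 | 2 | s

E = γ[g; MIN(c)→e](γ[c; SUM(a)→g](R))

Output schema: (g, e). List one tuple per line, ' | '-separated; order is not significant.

Stepwise |·|:
  R → 3
  γ[c; SUM(a)→g](R) → 3
  γ[g; MIN(c)→e](γ[c; SUM(a)→g](R)) → 3

== RESULT ==
g | e
2 | 8
3 | 7
7 | 4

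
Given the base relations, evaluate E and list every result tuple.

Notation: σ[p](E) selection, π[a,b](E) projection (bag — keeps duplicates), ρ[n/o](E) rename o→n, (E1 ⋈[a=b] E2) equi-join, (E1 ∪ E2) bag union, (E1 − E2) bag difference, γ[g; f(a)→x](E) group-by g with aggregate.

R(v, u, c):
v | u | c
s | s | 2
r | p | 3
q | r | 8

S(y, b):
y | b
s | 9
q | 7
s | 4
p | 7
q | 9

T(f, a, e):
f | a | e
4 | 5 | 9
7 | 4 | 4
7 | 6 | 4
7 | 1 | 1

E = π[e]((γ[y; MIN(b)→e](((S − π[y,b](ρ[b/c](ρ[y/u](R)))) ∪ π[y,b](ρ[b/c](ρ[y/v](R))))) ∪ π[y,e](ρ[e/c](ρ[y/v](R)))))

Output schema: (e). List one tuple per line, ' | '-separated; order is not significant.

Subexpression sizes:
  S → 5
  R → 3
  ρ[y/u](R) → 3
  ρ[b/c](ρ[y/u](R)) → 3
  π[y,b](ρ[b/c](ρ[y/u](R))) → 3
  (S − π[y,b](ρ[b/c](ρ[y/u](R)))) → 5
  R → 3
  ρ[y/v](R) → 3
  ρ[b/c](ρ[y/v](R)) → 3
  π[y,b](ρ[b/c](ρ[y/v](R))) → 3
  ((S − π[y,b](ρ[b/c](ρ[y/u](R)))) ∪ π[y,b](ρ[b/c](ρ[y/v](R)))) → 8
  γ[y; MIN(b)→e](((S − π[y,b](ρ[b/c](ρ[y/u](R)))) ∪ π[y,b](ρ[b/c](ρ[y/v](R))))) → 4
  R → 3
  ρ[y/v](R) → 3
  ρ[e/c](ρ[y/v](R)) → 3
  π[y,e](ρ[e/c](ρ[y/v](R))) → 3
  (γ[y; MIN(b)→e](((S − π[y,b](ρ[b/c](ρ[y/u](R)))) ∪ π[y,b](ρ[b/c](ρ[y/v](R))))) ∪ π[y,e](ρ[e/c](ρ[y/v](R)))) → 7
  π[e]((γ[y; MIN(b)→e](((S − π[y,b](ρ[b/c](ρ[y/u](R)))) ∪ π[y,b](ρ[b/c](ρ[y/v](R))))) ∪ π[y,e](ρ[e/c](ρ[y/v](R))))) → 7

== RESULT ==
e
2
2
3
3
7
7
8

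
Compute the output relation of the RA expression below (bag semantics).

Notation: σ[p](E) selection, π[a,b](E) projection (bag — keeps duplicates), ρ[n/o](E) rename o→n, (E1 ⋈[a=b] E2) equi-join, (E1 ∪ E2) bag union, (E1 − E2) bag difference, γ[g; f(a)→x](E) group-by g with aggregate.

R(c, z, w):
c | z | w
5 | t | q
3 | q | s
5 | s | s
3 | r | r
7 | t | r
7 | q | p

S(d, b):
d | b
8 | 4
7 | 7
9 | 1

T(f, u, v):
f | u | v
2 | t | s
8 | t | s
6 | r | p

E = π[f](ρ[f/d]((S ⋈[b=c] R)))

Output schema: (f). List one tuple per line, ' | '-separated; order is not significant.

Row counts bottom-up:
  S → 3
  R → 6
  (S ⋈[b=c] R) → 2
  ρ[f/d]((S ⋈[b=c] R)) → 2
  π[f](ρ[f/d]((S ⋈[b=c] R))) → 2

== RESULT ==
f
7
7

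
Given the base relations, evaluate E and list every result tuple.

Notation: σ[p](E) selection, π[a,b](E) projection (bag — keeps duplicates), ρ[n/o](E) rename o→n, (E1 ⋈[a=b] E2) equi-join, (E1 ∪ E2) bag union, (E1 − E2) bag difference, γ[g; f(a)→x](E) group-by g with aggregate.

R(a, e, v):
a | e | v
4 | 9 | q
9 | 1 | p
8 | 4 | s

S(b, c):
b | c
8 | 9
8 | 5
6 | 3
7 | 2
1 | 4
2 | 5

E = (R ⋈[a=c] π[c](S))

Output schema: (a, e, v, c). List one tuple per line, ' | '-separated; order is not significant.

Subexpression sizes:
  R → 3
  S → 6
  π[c](S) → 6
  (R ⋈[a=c] π[c](S)) → 2

== RESULT ==
a | e | v | c
4 | 9 | q | 4
9 | 1 | p | 9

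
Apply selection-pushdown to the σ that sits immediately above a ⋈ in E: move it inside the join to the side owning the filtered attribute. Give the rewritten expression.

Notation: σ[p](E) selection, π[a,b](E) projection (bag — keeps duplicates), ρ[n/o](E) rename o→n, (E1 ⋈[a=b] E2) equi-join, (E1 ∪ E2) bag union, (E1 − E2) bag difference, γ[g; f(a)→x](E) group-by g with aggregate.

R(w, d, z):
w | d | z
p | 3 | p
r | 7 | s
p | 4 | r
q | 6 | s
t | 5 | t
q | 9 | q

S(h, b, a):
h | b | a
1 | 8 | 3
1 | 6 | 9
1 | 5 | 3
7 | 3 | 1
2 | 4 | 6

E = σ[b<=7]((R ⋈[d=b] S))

σ filters on b, owned by the right side.
E' = (R ⋈[d=b] σ[b<=7](S))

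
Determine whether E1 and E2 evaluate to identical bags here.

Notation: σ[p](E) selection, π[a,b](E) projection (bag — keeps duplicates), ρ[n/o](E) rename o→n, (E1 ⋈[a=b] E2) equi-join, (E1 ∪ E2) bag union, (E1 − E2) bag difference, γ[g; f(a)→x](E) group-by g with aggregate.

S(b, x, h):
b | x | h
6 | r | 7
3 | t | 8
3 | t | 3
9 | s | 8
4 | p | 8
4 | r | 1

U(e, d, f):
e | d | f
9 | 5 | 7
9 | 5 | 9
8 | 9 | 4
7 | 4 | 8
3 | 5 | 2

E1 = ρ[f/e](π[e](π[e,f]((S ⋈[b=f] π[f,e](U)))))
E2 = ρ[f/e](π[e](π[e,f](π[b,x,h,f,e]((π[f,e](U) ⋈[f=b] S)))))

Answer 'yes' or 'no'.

E1 stepwise |·|:
  S → 6
  U → 5
  π[f,e](U) → 5
  (S ⋈[b=f] π[f,e](U)) → 3
  π[e,f]((S ⋈[b=f] π[f,e](U))) → 3
  π[e](π[e,f]((S ⋈[b=f] π[f,e](U)))) → 3
  ρ[f/e](π[e](π[e,f]((S ⋈[b=f] π[f,e](U))))) → 3
E2 stepwise |·|:
  U → 5
  π[f,e](U) → 5
  S → 6
  (π[f,e](U) ⋈[f=b] S) → 3
  π[b,x,h,f,e]((π[f,e](U) ⋈[f=b] S)) → 3
  π[e,f](π[b,x,h,f,e]((π[f,e](U) ⋈[f=b] S))) → 3
  π[e](π[e,f](π[b,x,h,f,e]((π[f,e](U) ⋈[f=b] S)))) → 3
  ρ[f/e](π[e](π[e,f](π[b,x,h,f,e]((π[f,e](U) ⋈[f=b] S))))) → 3

E1 and E2 produce the same multiset:
f
8
8
9

yes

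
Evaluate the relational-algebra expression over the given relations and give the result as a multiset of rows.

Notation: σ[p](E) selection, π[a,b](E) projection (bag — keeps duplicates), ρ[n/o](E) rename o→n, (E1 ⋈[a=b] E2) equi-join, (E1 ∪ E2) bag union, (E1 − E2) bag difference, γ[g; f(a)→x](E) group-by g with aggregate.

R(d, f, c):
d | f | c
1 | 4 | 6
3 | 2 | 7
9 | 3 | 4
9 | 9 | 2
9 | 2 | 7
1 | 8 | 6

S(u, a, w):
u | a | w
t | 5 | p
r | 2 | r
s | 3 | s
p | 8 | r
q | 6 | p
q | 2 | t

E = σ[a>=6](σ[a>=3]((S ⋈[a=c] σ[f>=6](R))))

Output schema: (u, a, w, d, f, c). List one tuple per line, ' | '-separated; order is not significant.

Row counts bottom-up:
  S → 6
  R → 6
  σ[f>=6](R) → 2
  (S ⋈[a=c] σ[f>=6](R)) → 3
  σ[a>=3]((S ⋈[a=c] σ[f>=6](R))) → 1
  σ[a>=6](σ[a>=3]((S ⋈[a=c] σ[f>=6](R)))) → 1

== RESULT ==
u | a | w | d | f | c
q | 6 | p | 1 | 8 | 6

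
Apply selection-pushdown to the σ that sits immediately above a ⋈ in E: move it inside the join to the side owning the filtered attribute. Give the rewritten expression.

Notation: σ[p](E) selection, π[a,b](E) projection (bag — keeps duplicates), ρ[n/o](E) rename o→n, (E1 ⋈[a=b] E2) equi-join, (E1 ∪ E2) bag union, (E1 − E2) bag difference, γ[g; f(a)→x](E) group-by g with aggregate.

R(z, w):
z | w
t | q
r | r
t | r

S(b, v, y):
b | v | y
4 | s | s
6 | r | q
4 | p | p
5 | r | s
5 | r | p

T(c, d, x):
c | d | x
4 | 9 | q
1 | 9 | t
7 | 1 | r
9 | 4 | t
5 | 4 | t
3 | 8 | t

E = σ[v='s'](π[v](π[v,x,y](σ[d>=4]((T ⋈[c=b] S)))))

σ filters on d, owned by the left side.
E' = σ[v='s'](π[v](π[v,x,y]((σ[d>=4](T) ⋈[c=b] S))))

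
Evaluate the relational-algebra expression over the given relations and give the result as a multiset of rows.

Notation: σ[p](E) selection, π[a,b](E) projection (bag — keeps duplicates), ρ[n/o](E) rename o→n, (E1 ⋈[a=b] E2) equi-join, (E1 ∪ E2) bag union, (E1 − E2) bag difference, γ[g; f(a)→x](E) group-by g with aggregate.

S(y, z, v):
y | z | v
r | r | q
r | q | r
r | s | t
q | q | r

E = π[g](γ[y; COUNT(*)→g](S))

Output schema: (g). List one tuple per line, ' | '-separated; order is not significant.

Per-node cardinality:
  S → 4
  γ[y; COUNT(*)→g](S) → 2
  π[g](γ[y; COUNT(*)→g](S)) → 2

== RESULT ==
g
1
3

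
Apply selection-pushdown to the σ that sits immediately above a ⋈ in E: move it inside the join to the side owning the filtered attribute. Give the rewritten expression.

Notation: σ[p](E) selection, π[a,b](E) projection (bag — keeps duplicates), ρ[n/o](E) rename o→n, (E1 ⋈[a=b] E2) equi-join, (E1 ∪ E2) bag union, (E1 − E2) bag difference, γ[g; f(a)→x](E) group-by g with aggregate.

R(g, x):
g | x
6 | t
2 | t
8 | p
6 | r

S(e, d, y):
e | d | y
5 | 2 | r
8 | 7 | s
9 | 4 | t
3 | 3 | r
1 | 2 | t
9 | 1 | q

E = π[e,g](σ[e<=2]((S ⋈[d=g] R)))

σ filters on e, owned by the left side.
E' = π[e,g]((σ[e<=2](S) ⋈[d=g] R))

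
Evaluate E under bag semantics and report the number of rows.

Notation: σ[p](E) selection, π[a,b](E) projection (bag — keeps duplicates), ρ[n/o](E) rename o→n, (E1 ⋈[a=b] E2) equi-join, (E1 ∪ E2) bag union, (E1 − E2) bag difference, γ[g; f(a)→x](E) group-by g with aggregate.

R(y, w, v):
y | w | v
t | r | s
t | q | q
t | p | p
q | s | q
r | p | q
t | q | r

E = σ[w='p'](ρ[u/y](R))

Per-node cardinality:
  R → 6
  ρ[u/y](R) → 6
  σ[w='p'](ρ[u/y](R)) → 2

|E| = 2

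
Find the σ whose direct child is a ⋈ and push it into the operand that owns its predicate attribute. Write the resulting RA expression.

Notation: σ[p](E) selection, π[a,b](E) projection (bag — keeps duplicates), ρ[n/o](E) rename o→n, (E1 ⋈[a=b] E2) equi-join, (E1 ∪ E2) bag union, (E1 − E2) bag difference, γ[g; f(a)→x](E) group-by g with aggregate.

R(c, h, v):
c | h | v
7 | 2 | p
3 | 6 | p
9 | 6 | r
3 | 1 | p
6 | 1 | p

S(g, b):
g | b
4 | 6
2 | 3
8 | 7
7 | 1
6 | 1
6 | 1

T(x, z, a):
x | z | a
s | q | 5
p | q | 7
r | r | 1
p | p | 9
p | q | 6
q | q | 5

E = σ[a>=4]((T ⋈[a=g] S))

σ filters on a, owned by the left side.
E' = (σ[a>=4](T) ⋈[a=g] S)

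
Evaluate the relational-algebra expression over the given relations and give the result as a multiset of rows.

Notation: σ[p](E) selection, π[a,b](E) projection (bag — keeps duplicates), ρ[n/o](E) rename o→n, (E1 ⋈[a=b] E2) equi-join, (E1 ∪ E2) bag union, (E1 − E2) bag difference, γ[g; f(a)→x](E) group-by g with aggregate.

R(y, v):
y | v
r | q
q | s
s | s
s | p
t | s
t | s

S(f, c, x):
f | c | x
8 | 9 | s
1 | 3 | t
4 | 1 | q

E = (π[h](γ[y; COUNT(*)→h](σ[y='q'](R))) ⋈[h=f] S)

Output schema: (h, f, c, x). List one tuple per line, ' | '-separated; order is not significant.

Stepwise |·|:
  R → 6
  σ[y='q'](R) → 1
  γ[y; COUNT(*)→h](σ[y='q'](R)) → 1
  π[h](γ[y; COUNT(*)→h](σ[y='q'](R))) → 1
  S → 3
  (π[h](γ[y; COUNT(*)→h](σ[y='q'](R))) ⋈[h=f] S) → 1

== RESULT ==
h | f | c | x
1 | 1 | 3 | t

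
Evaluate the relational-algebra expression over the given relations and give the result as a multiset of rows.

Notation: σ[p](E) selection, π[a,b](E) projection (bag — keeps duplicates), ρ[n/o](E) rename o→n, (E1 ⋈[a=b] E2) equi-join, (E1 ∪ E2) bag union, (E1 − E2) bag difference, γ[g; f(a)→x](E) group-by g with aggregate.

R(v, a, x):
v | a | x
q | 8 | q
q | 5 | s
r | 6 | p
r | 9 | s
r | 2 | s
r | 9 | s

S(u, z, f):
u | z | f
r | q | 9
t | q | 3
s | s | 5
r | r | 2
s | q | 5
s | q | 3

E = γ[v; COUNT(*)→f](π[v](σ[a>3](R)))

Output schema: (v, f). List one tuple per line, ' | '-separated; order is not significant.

Subexpression sizes:
  R → 6
  σ[a>3](R) → 5
  π[v](σ[a>3](R)) → 5
  γ[v; COUNT(*)→f](π[v](σ[a>3](R))) → 2

== RESULT ==
v | f
q | 2
r | 3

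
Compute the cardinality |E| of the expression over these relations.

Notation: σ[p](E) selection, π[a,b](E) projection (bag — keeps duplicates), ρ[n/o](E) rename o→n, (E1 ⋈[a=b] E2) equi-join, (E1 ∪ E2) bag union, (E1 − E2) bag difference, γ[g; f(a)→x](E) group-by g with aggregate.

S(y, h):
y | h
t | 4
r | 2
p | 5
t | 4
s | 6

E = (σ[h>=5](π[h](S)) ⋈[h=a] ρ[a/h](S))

Row counts bottom-up:
  S → 5
  π[h](S) → 5
  σ[h>=5](π[h](S)) → 2
  S → 5
  ρ[a/h](S) → 5
  (σ[h>=5](π[h](S)) ⋈[h=a] ρ[a/h](S)) → 2

|E| = 2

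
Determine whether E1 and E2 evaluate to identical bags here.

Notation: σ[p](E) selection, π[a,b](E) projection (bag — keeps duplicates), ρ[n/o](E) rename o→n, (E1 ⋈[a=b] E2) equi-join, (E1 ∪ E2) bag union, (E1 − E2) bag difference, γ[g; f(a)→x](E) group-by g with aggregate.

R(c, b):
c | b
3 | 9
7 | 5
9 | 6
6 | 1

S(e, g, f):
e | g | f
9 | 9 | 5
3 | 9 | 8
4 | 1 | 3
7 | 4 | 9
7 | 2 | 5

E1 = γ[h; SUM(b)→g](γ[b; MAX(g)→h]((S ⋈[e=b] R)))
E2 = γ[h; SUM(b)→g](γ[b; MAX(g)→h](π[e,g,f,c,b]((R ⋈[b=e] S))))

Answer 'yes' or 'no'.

E1 row counts bottom-up:
  S → 5
  R → 4
  (S ⋈[e=b] R) → 1
  γ[b; MAX(g)→h]((S ⋈[e=b] R)) → 1
  γ[h; SUM(b)→g](γ[b; MAX(g)→h]((S ⋈[e=b] R))) → 1
E2 row counts bottom-up:
  R → 4
  S → 5
  (R ⋈[b=e] S) → 1
  π[e,g,f,c,b]((R ⋈[b=e] S)) → 1
  γ[b; MAX(g)→h](π[e,g,f,c,b]((R ⋈[b=e] S))) → 1
  γ[h; SUM(b)→g](γ[b; MAX(g)→h](π[e,g,f,c,b]((R ⋈[b=e] S)))) → 1

E1 and E2 produce the same multiset:
h | g
9 | 9

yes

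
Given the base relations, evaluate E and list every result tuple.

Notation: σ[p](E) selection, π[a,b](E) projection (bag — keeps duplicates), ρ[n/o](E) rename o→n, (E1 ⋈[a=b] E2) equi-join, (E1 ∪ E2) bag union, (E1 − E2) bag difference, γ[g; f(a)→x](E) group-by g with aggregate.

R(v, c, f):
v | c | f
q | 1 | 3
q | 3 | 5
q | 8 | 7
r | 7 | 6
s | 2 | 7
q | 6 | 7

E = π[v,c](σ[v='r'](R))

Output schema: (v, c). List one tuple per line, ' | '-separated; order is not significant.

Row counts bottom-up:
  R → 6
  σ[v='r'](R) → 1
  π[v,c](σ[v='r'](R)) → 1

== RESULT ==
v | c
r | 7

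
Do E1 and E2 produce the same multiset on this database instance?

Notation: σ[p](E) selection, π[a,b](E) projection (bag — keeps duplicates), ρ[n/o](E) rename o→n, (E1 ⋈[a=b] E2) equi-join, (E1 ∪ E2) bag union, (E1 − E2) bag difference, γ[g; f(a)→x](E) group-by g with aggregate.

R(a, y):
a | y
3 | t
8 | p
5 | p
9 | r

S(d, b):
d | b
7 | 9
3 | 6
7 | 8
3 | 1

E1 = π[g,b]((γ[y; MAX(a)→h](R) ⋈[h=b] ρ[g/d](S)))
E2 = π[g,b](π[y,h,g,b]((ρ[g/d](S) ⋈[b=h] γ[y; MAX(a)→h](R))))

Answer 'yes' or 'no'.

E1 row counts bottom-up:
  R → 4
  γ[y; MAX(a)→h](R) → 3
  S → 4
  ρ[g/d](S) → 4
  (γ[y; MAX(a)→h](R) ⋈[h=b] ρ[g/d](S)) → 2
  π[g,b]((γ[y; MAX(a)→h](R) ⋈[h=b] ρ[g/d](S))) → 2
E2 row counts bottom-up:
  S → 4
  ρ[g/d](S) → 4
  R → 4
  γ[y; MAX(a)→h](R) → 3
  (ρ[g/d](S) ⋈[b=h] γ[y; MAX(a)→h](R)) → 2
  π[y,h,g,b]((ρ[g/d](S) ⋈[b=h] γ[y; MAX(a)→h](R))) → 2
  π[g,b](π[y,h,g,b]((ρ[g/d](S) ⋈[b=h] γ[y; MAX(a)→h](R)))) → 2

E1 and E2 produce the same multiset:
g | b
7 | 8
7 | 9

yes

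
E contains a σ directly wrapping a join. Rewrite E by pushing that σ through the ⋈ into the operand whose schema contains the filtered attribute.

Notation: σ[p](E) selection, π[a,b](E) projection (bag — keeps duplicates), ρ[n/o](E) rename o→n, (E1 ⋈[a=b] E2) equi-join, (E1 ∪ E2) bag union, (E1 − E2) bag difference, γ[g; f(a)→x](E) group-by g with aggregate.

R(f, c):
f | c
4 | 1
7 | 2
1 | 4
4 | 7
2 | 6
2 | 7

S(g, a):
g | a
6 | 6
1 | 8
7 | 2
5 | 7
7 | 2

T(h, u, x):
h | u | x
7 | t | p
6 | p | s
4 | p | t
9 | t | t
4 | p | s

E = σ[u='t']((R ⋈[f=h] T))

σ filters on u, owned by the right side.
E' = (R ⋈[f=h] σ[u='t'](T))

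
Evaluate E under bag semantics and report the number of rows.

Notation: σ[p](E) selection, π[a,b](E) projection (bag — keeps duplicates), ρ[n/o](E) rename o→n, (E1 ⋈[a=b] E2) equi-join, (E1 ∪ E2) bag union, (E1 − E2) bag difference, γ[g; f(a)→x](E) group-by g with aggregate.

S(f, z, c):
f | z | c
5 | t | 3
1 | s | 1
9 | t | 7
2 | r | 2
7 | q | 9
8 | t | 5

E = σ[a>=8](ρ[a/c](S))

Per-node cardinality:
  S → 6
  ρ[a/c](S) → 6
  σ[a>=8](ρ[a/c](S)) → 1

|E| = 1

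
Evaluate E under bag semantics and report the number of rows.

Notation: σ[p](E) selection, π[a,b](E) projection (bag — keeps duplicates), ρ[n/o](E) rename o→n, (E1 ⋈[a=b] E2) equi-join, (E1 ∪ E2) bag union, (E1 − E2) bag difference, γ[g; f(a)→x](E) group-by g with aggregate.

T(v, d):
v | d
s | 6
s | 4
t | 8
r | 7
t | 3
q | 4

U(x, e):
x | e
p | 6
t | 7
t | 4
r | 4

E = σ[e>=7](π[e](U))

Row counts bottom-up:
  U → 4
  π[e](U) → 4
  σ[e>=7](π[e](U)) → 1

|E| = 1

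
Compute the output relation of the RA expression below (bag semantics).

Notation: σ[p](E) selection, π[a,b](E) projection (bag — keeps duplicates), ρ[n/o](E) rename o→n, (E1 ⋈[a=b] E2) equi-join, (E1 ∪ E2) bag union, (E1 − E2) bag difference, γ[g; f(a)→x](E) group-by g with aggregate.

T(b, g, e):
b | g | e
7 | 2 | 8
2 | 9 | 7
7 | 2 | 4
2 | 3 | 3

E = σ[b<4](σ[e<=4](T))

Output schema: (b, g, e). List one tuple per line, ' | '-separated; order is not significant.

Subexpression sizes:
  T → 4
  σ[e<=4](T) → 2
  σ[b<4](σ[e<=4](T)) → 1

== RESULT ==
b | g | e
2 | 3 | 3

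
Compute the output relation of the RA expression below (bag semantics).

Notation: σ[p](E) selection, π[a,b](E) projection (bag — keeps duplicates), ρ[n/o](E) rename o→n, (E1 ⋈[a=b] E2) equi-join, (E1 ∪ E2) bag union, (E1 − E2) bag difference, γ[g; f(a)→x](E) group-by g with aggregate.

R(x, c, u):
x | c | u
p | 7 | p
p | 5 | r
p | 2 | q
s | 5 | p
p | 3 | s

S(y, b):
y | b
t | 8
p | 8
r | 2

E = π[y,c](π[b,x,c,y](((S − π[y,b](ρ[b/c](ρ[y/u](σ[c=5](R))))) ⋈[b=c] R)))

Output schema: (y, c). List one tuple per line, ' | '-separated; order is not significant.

Per-node cardinality:
  S → 3
  R → 5
  σ[c=5](R) → 2
  ρ[y/u](σ[c=5](R)) → 2
  ρ[b/c](ρ[y/u](σ[c=5](R))) → 2
  π[y,b](ρ[b/c](ρ[y/u](σ[c=5](R)))) → 2
  (S − π[y,b](ρ[b/c](ρ[y/u](σ[c=5](R))))) → 3
  R → 5
  ((S − π[y,b](ρ[b/c](ρ[y/u](σ[c=5](R))))) ⋈[b=c] R) → 1
  π[b,x,c,y](((S − π[y,b](ρ[b/c](ρ[y/u](σ[c=5](R))))) ⋈[b=c] R)) → 1
  π[y,c](π[b,x,c,y](((S − π[y,b](ρ[b/c](ρ[y/u](σ[c=5](R))))) ⋈[b=c] R))) → 1

== RESULT ==
y | c
r | 2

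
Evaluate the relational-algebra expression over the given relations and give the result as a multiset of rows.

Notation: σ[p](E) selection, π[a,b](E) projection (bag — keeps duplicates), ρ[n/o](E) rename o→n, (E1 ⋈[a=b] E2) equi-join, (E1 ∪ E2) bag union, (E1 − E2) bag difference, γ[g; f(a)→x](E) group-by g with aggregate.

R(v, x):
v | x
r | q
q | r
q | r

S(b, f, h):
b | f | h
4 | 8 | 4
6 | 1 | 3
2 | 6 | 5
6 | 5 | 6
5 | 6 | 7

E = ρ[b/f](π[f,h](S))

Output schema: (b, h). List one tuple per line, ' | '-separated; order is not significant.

Subexpression sizes:
  S → 5
  π[f,h](S) → 5
  ρ[b/f](π[f,h](S)) → 5

== RESULT ==
b | h
1 | 3
5 | 6
6 | 5
6 | 7
8 | 4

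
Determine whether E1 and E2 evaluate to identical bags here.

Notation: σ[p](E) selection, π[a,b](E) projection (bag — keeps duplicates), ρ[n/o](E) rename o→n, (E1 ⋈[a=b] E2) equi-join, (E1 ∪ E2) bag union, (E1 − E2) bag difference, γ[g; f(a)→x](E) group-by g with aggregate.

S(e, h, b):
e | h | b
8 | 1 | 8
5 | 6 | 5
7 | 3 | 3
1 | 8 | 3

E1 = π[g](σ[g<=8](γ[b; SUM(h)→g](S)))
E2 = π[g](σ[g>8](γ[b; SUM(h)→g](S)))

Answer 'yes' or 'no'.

E1 subexpression sizes:
  S → 4
  γ[b; SUM(h)→g](S) → 3
  σ[g<=8](γ[b; SUM(h)→g](S)) → 2
  π[g](σ[g<=8](γ[b; SUM(h)→g](S))) → 2
E2 subexpression sizes:
  S → 4
  γ[b; SUM(h)→g](S) → 3
  σ[g>8](γ[b; SUM(h)→g](S)) → 1
  π[g](σ[g>8](γ[b; SUM(h)→g](S))) → 1

E1 result:
g
1
6
E2 result:
g
11
Witness: (6,) appears 1× in E1 but 0× in E2.

no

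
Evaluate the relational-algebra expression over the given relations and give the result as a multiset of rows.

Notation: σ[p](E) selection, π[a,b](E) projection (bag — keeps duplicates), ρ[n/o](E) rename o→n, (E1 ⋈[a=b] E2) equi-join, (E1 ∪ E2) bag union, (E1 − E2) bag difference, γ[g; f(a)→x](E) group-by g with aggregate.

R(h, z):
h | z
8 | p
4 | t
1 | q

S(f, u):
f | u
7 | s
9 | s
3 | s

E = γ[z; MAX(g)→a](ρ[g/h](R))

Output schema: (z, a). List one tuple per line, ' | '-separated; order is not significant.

Stepwise |·|:
  R → 3
  ρ[g/h](R) → 3
  γ[z; MAX(g)→a](ρ[g/h](R)) → 3

== RESULT ==
z | a
p | 8
q | 1
t | 4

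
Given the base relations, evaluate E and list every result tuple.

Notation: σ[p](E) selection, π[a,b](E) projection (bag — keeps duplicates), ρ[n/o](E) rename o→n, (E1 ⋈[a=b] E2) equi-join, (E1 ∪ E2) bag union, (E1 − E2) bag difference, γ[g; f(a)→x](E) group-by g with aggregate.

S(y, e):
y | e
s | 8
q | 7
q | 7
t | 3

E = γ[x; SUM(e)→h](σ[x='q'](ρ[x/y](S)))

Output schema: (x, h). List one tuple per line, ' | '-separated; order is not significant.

Per-node cardinality:
  S → 4
  ρ[x/y](S) → 4
  σ[x='q'](ρ[x/y](S)) → 2
  γ[x; SUM(e)→h](σ[x='q'](ρ[x/y](S))) → 1

== RESULT ==
x | h
q | 14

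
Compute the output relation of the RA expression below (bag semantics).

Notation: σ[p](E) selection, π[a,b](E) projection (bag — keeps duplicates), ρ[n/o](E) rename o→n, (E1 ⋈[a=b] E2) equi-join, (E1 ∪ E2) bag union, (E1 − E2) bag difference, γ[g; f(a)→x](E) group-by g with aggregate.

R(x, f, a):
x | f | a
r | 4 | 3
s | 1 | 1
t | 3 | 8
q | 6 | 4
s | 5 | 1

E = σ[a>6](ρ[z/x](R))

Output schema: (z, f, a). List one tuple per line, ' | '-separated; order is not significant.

Subexpression sizes:
  R → 5
  ρ[z/x](R) → 5
  σ[a>6](ρ[z/x](R)) → 1

== RESULT ==
z | f | a
t | 3 | 8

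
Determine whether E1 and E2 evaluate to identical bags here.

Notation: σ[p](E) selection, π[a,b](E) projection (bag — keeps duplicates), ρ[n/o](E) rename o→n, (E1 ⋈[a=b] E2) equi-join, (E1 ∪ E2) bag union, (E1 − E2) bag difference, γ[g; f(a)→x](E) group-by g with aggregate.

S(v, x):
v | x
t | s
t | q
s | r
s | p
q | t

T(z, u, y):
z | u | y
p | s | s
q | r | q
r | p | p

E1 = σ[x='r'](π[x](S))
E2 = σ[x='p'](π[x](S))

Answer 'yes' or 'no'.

E1 stepwise |·|:
  S → 5
  π[x](S) → 5
  σ[x='r'](π[x](S)) → 1
E2 stepwise |·|:
  S → 5
  π[x](S) → 5
  σ[x='p'](π[x](S)) → 1

E1 result:
x
r
E2 result:
x
p
Witness: ('p',) appears 0× in E1 but 1× in E2.

no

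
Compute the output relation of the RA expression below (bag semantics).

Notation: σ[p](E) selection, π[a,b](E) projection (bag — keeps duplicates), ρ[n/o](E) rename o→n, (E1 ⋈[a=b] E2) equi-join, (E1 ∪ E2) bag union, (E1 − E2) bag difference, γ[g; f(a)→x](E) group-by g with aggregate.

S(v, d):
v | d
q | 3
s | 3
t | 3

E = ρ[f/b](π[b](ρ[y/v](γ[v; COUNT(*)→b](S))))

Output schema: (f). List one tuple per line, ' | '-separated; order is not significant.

Subexpression sizes:
  S → 3
  γ[v; COUNT(*)→b](S) → 3
  ρ[y/v](γ[v; COUNT(*)→b](S)) → 3
  π[b](ρ[y/v](γ[v; COUNT(*)→b](S))) → 3
  ρ[f/b](π[b](ρ[y/v](γ[v; COUNT(*)→b](S)))) → 3

== RESULT ==
f
1
1
1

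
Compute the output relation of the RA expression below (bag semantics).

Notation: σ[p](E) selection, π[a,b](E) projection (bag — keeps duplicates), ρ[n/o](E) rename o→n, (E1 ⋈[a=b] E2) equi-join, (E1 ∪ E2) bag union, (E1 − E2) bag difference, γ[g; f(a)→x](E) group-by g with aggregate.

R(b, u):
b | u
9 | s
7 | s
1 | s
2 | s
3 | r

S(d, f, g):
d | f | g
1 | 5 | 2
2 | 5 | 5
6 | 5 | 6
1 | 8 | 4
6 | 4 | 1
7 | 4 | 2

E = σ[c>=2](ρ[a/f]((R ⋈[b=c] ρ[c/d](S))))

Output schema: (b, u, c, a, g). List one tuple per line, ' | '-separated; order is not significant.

Row counts bottom-up:
  R → 5
  S → 6
  ρ[c/d](S) → 6
  (R ⋈[b=c] ρ[c/d](S)) → 4
  ρ[a/f]((R ⋈[b=c] ρ[c/d](S))) → 4
  σ[c>=2](ρ[a/f]((R ⋈[b=c] ρ[c/d](S)))) → 2

== RESULT ==
b | u | c | a | g
2 | s | 2 | 5 | 5
7 | s | 7 | 4 | 2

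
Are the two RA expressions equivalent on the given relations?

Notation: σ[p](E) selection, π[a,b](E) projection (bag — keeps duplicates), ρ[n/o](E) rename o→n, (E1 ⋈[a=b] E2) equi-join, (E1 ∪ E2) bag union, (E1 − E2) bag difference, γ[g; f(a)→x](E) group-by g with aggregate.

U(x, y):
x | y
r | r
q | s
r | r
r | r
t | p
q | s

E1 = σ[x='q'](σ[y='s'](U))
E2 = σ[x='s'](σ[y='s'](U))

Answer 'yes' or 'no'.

E1 subexpression sizes:
  U → 6
  σ[y='s'](U) → 2
  σ[x='q'](σ[y='s'](U)) → 2
E2 subexpression sizes:
  U → 6
  σ[y='s'](U) → 2
  σ[x='s'](σ[y='s'](U)) → 0

E1 result:
x | y
q | s
q | s
E2 result:
x | y
(0 rows)
Witness: ('q', 's') appears 2× in E1 but 0× in E2.

no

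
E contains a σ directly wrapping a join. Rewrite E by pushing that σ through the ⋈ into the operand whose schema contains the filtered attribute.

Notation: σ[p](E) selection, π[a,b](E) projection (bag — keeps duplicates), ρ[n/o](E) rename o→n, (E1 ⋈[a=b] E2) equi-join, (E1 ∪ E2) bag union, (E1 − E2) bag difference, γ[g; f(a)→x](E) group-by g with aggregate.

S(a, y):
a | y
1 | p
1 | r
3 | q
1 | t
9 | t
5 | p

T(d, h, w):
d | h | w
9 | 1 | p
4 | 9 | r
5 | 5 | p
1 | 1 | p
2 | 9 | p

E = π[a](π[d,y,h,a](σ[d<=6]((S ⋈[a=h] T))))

σ filters on d, owned by the right side.
E' = π[a](π[d,y,h,a]((S ⋈[a=h] σ[d<=6](T))))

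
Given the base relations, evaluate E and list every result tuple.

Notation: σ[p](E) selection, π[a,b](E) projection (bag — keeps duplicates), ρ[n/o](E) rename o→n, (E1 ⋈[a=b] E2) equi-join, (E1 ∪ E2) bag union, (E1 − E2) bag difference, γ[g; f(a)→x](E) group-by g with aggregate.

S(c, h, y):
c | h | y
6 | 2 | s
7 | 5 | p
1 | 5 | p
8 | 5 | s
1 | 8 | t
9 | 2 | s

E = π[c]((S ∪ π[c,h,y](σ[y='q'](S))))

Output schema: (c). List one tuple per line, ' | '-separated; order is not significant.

Row counts bottom-up:
  S → 6
  S → 6
  σ[y='q'](S) → 0
  π[c,h,y](σ[y='q'](S)) → 0
  (S ∪ π[c,h,y](σ[y='q'](S))) → 6
  π[c]((S ∪ π[c,h,y](σ[y='q'](S)))) → 6

== RESULT ==
c
1
1
6
7
8
9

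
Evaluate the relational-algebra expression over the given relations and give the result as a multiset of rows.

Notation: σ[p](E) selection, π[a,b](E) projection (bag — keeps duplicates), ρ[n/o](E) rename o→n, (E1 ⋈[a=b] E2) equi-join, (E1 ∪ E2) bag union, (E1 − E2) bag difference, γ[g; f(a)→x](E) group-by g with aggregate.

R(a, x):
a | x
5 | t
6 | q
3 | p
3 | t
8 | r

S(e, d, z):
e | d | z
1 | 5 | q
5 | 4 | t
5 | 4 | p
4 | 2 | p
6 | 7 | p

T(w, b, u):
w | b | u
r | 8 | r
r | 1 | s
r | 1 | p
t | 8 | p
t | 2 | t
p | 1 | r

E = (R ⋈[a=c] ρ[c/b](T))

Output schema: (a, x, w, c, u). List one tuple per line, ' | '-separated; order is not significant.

Subexpression sizes:
  R → 5
  T → 6
  ρ[c/b](T) → 6
  (R ⋈[a=c] ρ[c/b](T)) → 2

== RESULT ==
a | x | w | c | u
8 | r | r | 8 | r
8 | r | t | 8 | p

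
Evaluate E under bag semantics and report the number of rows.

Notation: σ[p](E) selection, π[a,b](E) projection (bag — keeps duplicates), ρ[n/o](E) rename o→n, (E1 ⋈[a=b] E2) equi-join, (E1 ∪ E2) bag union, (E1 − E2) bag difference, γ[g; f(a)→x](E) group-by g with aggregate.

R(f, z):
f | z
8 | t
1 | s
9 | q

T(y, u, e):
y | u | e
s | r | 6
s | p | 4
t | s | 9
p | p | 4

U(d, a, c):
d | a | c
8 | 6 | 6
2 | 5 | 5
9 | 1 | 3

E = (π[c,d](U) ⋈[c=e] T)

Row counts bottom-up:
  U → 3
  π[c,d](U) → 3
  T → 4
  (π[c,d](U) ⋈[c=e] T) → 1

|E| = 1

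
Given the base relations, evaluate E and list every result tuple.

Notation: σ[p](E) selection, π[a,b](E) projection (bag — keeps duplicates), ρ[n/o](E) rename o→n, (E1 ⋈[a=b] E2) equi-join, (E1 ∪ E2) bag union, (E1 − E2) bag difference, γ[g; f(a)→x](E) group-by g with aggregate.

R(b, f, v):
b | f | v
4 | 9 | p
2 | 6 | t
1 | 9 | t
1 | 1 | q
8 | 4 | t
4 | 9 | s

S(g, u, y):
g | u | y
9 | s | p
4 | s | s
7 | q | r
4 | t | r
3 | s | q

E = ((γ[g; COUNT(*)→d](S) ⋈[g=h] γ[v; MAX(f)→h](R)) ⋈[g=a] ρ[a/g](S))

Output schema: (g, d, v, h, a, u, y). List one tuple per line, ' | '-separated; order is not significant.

Stepwise |·|:
  S → 5
  γ[g; COUNT(*)→d](S) → 4
  R → 6
  γ[v; MAX(f)→h](R) → 4
  (γ[g; COUNT(*)→d](S) ⋈[g=h] γ[v; MAX(f)→h](R)) → 3
  S → 5
  ρ[a/g](S) → 5
  ((γ[g; COUNT(*)→d](S) ⋈[g=h] γ[v; MAX(f)→h](R)) ⋈[g=a] ρ[a/g](S)) → 3

== RESULT ==
g | d | v | h | a | u | y
9 | 1 | p | 9 | 9 | s | p
9 | 1 | s | 9 | 9 | s | p
9 | 1 | t | 9 | 9 | s | p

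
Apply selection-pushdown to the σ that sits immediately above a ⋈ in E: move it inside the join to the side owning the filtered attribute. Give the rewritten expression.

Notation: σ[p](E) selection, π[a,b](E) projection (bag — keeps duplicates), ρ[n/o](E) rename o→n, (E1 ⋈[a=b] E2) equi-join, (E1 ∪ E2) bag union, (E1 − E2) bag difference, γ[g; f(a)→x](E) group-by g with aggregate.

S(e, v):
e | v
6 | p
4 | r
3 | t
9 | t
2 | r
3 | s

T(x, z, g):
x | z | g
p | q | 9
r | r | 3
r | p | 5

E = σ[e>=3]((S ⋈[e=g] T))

σ filters on e, owned by the left side.
E' = (σ[e>=3](S) ⋈[e=g] T)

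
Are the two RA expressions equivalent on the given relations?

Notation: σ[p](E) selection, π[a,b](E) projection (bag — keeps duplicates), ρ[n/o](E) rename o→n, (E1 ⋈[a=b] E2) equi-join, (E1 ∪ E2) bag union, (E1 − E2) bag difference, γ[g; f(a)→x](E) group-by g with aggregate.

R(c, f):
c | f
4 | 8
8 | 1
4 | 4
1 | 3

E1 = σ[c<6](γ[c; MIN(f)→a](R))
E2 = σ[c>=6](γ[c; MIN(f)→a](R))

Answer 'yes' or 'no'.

E1 subexpression sizes:
  R → 4
  γ[c; MIN(f)→a](R) → 3
  σ[c<6](γ[c; MIN(f)→a](R)) → 2
E2 subexpression sizes:
  R → 4
  γ[c; MIN(f)→a](R) → 3
  σ[c>=6](γ[c; MIN(f)→a](R)) → 1

E1 result:
c | a
1 | 3
4 | 4
E2 result:
c | a
8 | 1
Witness: (4, 4) appears 1× in E1 but 0× in E2.

no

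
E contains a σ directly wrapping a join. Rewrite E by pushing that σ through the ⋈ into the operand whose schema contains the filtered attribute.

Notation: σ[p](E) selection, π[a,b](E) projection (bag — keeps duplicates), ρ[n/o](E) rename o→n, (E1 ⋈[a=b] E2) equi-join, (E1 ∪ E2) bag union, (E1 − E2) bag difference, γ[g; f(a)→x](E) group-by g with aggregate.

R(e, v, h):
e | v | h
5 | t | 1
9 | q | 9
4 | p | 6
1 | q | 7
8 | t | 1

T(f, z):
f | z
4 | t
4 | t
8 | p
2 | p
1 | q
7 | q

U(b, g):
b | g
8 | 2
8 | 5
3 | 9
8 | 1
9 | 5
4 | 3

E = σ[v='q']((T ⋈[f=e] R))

σ filters on v, owned by the right side.
E' = (T ⋈[f=e] σ[v='q'](R))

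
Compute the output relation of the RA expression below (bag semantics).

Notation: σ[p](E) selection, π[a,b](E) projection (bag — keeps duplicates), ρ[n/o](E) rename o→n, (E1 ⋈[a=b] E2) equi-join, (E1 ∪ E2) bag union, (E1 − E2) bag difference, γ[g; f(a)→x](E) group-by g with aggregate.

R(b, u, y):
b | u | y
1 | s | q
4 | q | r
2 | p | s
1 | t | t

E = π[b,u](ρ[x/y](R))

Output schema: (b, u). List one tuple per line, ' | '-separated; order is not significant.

Per-node cardinality:
  R → 4
  ρ[x/y](R) → 4
  π[b,u](ρ[x/y](R)) → 4

== RESULT ==
b | u
1 | s
1 | t
2 | p
4 | q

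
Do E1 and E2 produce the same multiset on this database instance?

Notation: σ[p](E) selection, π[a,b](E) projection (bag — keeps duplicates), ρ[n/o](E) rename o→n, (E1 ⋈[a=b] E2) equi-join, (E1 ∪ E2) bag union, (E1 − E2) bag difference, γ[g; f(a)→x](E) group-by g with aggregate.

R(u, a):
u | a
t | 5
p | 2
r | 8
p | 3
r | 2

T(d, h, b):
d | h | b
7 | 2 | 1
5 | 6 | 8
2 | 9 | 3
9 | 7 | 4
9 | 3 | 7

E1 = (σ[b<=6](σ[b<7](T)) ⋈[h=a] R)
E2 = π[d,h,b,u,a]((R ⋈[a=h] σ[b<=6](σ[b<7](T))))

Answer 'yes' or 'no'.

E1 row counts bottom-up:
  T → 5
  σ[b<7](T) → 3
  σ[b<=6](σ[b<7](T)) → 3
  R → 5
  (σ[b<=6](σ[b<7](T)) ⋈[h=a] R) → 2
E2 row counts bottom-up:
  R → 5
  T → 5
  σ[b<7](T) → 3
  σ[b<=6](σ[b<7](T)) → 3
  (R ⋈[a=h] σ[b<=6](σ[b<7](T))) → 2
  π[d,h,b,u,a]((R ⋈[a=h] σ[b<=6](σ[b<7](T)))) → 2

E1 and E2 produce the same multiset:
d | h | b | u | a
7 | 2 | 1 | p | 2
7 | 2 | 1 | r | 2

yes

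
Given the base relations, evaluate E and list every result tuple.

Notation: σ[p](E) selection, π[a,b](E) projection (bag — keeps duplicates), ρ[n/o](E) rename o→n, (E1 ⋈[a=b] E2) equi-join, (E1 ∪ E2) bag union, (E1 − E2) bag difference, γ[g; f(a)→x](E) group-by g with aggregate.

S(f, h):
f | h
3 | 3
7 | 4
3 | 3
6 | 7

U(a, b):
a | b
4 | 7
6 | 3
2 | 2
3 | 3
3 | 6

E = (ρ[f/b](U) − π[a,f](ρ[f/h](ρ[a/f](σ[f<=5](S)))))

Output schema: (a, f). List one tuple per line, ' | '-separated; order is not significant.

Row counts bottom-up:
  U → 5
  ρ[f/b](U) → 5
  S → 4
  σ[f<=5](S) → 2
  ρ[a/f](σ[f<=5](S)) → 2
  ρ[f/h](ρ[a/f](σ[f<=5](S))) → 2
  π[a,f](ρ[f/h](ρ[a/f](σ[f<=5](S)))) → 2
  (ρ[f/b](U) − π[a,f](ρ[f/h](ρ[a/f](σ[f<=5](S))))) → 4

== RESULT ==
a | f
2 | 2
3 | 6
4 | 7
6 | 3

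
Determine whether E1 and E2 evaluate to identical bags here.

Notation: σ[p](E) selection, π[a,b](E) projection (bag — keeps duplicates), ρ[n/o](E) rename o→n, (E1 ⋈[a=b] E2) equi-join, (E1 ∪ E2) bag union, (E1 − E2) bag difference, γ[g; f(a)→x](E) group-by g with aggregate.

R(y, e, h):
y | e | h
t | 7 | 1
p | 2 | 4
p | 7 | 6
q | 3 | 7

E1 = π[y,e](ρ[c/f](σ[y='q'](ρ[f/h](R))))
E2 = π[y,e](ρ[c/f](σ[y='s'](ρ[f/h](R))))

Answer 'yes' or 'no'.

E1 per-node cardinality:
  R → 4
  ρ[f/h](R) → 4
  σ[y='q'](ρ[f/h](R)) → 1
  ρ[c/f](σ[y='q'](ρ[f/h](R))) → 1
  π[y,e](ρ[c/f](σ[y='q'](ρ[f/h](R)))) → 1
E2 per-node cardinality:
  R → 4
  ρ[f/h](R) → 4
  σ[y='s'](ρ[f/h](R)) → 0
  ρ[c/f](σ[y='s'](ρ[f/h](R))) → 0
  π[y,e](ρ[c/f](σ[y='s'](ρ[f/h](R)))) → 0

E1 result:
y | e
q | 3
E2 result:
y | e
(0 rows)
Witness: ('q', 3) appears 1× in E1 but 0× in E2.

no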